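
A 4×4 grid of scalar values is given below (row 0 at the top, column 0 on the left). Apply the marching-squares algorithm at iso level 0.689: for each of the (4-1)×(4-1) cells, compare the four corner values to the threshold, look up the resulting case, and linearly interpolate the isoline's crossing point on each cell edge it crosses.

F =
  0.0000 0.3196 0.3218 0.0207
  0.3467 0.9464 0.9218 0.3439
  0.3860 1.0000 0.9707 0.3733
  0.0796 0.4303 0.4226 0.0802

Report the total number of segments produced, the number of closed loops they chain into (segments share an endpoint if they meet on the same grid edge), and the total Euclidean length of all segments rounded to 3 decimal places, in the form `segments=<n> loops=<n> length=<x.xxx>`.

cell (0,0): code 0100 → (0.589,1.000)–(1.000,0.571)
cell (0,1): code 1100 → (0.612,2.000)–(0.589,1.000)
cell (0,2): code 1000 → (1.000,2.403)–(0.612,2.000)
cell (1,0): code 0110 → (1.000,0.571)–(2.000,0.493)
cell (1,2): code 1001 → (2.000,2.472)–(1.000,2.403)
cell (2,0): code 0010 → (2.000,0.493)–(2.546,1.000)
cell (2,1): code 0011 → (2.546,1.000)–(2.514,2.000)
cell (2,2): code 0001 → (2.514,2.000)–(2.000,2.472)
total: 8 segments, chained into 1 closed loop(s), length Σ = 6.601627

segments=8 loops=1 length=6.602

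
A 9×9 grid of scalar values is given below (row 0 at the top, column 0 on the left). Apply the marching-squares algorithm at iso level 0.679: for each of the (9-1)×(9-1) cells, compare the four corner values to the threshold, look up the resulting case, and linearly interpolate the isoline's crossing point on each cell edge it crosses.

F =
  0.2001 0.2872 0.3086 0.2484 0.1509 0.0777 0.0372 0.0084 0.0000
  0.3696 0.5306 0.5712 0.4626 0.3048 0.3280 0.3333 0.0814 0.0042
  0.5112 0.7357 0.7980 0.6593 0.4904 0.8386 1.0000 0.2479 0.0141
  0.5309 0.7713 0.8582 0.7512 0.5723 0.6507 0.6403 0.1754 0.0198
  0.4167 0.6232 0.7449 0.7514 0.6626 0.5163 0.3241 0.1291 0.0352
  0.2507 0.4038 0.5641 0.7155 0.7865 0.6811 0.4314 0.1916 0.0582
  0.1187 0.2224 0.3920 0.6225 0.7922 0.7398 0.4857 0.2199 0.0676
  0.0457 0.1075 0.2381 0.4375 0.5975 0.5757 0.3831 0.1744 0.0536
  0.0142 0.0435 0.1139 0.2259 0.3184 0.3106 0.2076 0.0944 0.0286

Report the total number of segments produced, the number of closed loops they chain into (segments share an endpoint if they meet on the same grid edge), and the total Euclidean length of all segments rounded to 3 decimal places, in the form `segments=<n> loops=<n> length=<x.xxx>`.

cell (1,0): code 0100 → (1.724,1.000)–(2.000,0.747)
cell (1,1): code 1100 → (1.475,2.000)–(1.724,1.000)
cell (1,2): code 1000 → (2.000,2.858)–(1.475,2.000)
cell (1,4): code 0100 → (1.687,5.000)–(2.000,4.542)
cell (1,5): code 1100 → (1.519,6.000)–(1.687,5.000)
cell (1,6): code 1000 → (2.000,6.427)–(1.519,6.000)
cell (2,0): code 0110 → (2.000,0.747)–(3.000,0.616)
cell (2,2): code 1101 → (2.214,3.000)–(2.000,2.858)
cell (2,3): code 1000 → (3.000,3.404)–(2.214,3.000)
cell (2,4): code 0010 → (2.000,4.542)–(2.849,5.000)
cell (2,5): code 0011 → (2.849,5.000)–(2.892,6.000)
cell (2,6): code 0001 → (2.892,6.000)–(2.000,6.427)
cell (3,0): code 0010 → (3.000,0.616)–(3.623,1.000)
cell (3,1): code 0111 → (3.623,1.000)–(4.000,1.459)
cell (3,3): code 1001 → (4.000,3.815)–(3.000,3.404)
cell (4,1): code 0010 → (4.000,1.459)–(4.364,2.000)
cell (4,2): code 0111 → (4.364,2.000)–(5.000,2.759)
cell (4,3): code 1101 → (4.132,4.000)–(4.000,3.815)
cell (4,4): code 1100 → (4.987,5.000)–(4.132,4.000)
cell (4,5): code 1000 → (5.000,5.008)–(4.987,5.000)
cell (5,2): code 0010 → (5.000,2.759)–(5.392,3.000)
cell (5,3): code 0111 → (5.392,3.000)–(6.000,3.333)
cell (5,5): code 1001 → (6.000,5.239)–(5.000,5.008)
cell (6,3): code 0010 → (6.000,3.333)–(6.581,4.000)
cell (6,4): code 0011 → (6.581,4.000)–(6.371,5.000)
cell (6,5): code 0001 → (6.371,5.000)–(6.000,5.239)
total: 26 segments, chained into 2 closed loop(s), length Σ = 19.862359

segments=26 loops=2 length=19.862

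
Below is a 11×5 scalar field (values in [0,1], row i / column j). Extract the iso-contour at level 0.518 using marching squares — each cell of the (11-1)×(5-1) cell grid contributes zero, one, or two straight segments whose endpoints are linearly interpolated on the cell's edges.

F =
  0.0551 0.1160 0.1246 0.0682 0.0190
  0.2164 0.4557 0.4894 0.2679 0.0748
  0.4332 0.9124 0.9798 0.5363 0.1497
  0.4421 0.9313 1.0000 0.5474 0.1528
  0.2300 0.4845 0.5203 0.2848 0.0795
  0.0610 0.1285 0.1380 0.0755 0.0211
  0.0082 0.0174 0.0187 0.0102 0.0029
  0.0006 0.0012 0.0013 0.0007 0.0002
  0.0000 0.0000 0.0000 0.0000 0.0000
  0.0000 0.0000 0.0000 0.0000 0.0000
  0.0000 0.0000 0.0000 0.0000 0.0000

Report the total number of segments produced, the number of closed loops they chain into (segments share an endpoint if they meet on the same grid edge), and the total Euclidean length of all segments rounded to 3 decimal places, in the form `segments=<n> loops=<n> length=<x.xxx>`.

cell (1,0): code 0100 → (1.136,1.000)–(2.000,0.177)
cell (1,1): code 1100 → (1.058,2.000)–(1.136,1.000)
cell (1,2): code 1100 → (1.932,3.000)–(1.058,2.000)
cell (1,3): code 1000 → (2.000,3.047)–(1.932,3.000)
cell (2,0): code 0110 → (2.000,0.177)–(3.000,0.155)
cell (2,3): code 1001 → (3.000,3.075)–(2.000,3.047)
cell (3,0): code 0010 → (3.000,0.155)–(3.925,1.000)
cell (3,1): code 0111 → (3.925,1.000)–(4.000,1.936)
cell (3,2): code 1011 → (4.000,2.010)–(3.112,3.000)
cell (3,3): code 0001 → (3.112,3.000)–(3.000,3.075)
cell (4,1): code 0010 → (4.000,1.936)–(4.006,2.000)
cell (4,2): code 0001 → (4.006,2.000)–(4.000,2.010)
total: 12 segments, chained into 1 closed loop(s), length Σ = 9.339513

segments=12 loops=1 length=9.340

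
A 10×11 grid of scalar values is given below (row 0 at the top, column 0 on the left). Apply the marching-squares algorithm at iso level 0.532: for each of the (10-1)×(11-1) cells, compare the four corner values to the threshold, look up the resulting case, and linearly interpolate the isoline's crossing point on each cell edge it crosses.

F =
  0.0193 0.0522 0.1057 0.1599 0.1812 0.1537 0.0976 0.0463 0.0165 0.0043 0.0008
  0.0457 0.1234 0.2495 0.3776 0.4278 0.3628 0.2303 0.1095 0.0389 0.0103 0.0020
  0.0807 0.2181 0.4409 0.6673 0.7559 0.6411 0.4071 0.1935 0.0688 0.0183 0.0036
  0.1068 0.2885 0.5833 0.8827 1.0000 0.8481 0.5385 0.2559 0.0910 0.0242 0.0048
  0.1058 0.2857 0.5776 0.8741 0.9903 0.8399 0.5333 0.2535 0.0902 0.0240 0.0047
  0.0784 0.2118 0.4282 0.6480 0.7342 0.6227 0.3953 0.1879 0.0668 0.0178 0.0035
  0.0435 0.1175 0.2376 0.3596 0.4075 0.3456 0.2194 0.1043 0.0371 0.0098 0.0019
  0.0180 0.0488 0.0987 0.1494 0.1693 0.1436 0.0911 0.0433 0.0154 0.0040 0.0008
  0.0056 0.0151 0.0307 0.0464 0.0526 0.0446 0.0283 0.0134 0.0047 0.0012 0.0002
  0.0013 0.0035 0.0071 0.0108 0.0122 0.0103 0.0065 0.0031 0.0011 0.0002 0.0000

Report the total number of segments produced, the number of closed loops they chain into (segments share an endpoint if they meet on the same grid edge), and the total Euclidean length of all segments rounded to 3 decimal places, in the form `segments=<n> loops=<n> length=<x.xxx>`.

segments=18 loops=1 length=13.329

cell (1,2): code 0100 → (1.533,3.000)–(2.000,2.402)
cell (1,3): code 1100 → (1.318,4.000)–(1.533,3.000)
cell (1,4): code 1100 → (1.608,5.000)–(1.318,4.000)
cell (1,5): code 1000 → (2.000,5.466)–(1.608,5.000)
cell (2,1): code 0100 → (2.640,2.000)–(3.000,1.826)
cell (2,2): code 1110 → (2.000,2.402)–(2.640,2.000)
cell (2,5): code 1101 → (2.951,6.000)–(2.000,5.466)
cell (2,6): code 1000 → (3.000,6.023)–(2.951,6.000)
cell (3,1): code 0110 → (3.000,1.826)–(4.000,1.844)
cell (3,6): code 1001 → (4.000,6.005)–(3.000,6.023)
cell (4,1): code 0010 → (4.000,1.844)–(4.305,2.000)
cell (4,2): code 0111 → (4.305,2.000)–(5.000,2.472)
cell (4,5): code 1011 → (5.000,5.399)–(4.009,6.000)
cell (4,6): code 0001 → (4.009,6.000)–(4.000,6.005)
cell (5,2): code 0010 → (5.000,2.472)–(5.402,3.000)
cell (5,3): code 0011 → (5.402,3.000)–(5.619,4.000)
cell (5,4): code 0011 → (5.619,4.000)–(5.327,5.000)
cell (5,5): code 0001 → (5.327,5.000)–(5.000,5.399)
total: 18 segments, chained into 1 closed loop(s), length Σ = 13.329281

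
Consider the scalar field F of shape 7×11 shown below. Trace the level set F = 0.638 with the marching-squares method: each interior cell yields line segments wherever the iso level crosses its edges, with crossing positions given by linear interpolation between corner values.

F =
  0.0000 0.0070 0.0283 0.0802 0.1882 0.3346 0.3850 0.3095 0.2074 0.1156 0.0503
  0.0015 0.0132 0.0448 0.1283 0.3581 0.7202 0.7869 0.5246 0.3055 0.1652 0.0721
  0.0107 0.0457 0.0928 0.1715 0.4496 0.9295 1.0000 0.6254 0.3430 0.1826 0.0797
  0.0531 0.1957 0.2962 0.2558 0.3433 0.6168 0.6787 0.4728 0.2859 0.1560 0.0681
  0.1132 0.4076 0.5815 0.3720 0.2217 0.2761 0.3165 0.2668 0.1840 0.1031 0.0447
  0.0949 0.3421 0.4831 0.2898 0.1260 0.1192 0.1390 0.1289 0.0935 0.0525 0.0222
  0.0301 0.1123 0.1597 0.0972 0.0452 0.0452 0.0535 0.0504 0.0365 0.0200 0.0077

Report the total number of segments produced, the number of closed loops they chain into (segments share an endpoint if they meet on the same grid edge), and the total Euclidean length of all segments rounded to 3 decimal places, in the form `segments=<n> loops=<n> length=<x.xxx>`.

cell (0,4): code 0100 → (0.787,5.000)–(1.000,4.773)
cell (0,5): code 1100 → (0.630,6.000)–(0.787,5.000)
cell (0,6): code 1000 → (1.000,6.568)–(0.630,6.000)
cell (1,4): code 0110 → (1.000,4.773)–(2.000,4.393)
cell (1,6): code 1001 → (2.000,6.966)–(1.000,6.568)
cell (2,4): code 0010 → (2.000,4.393)–(2.932,5.000)
cell (2,5): code 0111 → (2.932,5.000)–(3.000,5.342)
cell (2,6): code 1001 → (3.000,6.198)–(2.000,6.966)
cell (3,5): code 0010 → (3.000,5.342)–(3.112,6.000)
cell (3,6): code 0001 → (3.112,6.000)–(3.000,6.198)
total: 10 segments, chained into 1 closed loop(s), length Σ = 7.765540

segments=10 loops=1 length=7.766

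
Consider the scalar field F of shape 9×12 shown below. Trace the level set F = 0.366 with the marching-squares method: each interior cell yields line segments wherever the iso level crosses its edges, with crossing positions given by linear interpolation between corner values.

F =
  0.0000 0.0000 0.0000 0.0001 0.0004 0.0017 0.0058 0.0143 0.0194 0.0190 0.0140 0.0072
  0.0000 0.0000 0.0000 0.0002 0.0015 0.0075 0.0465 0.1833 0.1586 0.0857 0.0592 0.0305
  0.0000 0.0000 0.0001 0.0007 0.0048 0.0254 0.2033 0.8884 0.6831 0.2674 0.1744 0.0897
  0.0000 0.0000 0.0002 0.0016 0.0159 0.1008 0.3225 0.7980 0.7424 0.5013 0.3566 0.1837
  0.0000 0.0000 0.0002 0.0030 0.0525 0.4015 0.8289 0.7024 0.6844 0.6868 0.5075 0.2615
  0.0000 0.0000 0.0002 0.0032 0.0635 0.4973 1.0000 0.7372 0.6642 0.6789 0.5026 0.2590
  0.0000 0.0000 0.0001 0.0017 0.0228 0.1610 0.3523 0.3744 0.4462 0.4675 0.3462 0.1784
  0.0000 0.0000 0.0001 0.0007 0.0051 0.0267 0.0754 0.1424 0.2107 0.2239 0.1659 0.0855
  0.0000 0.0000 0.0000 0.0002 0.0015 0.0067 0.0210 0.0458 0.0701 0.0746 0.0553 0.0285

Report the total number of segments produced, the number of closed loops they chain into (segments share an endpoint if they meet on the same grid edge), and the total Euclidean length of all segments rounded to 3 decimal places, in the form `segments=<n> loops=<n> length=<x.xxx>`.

segments=22 loops=1 length=17.293

cell (1,6): code 0100 → (1.259,7.000)–(2.000,6.237)
cell (1,7): code 1100 → (1.395,8.000)–(1.259,7.000)
cell (1,8): code 1000 → (2.000,8.763)–(1.395,8.000)
cell (2,6): code 0110 → (2.000,6.237)–(3.000,6.091)
cell (2,8): code 1101 → (2.422,9.000)–(2.000,8.763)
cell (2,9): code 1000 → (3.000,9.935)–(2.422,9.000)
cell (3,4): code 0100 → (3.882,5.000)–(4.000,4.898)
cell (3,5): code 1100 → (3.086,6.000)–(3.882,5.000)
cell (3,6): code 1110 → (3.000,6.091)–(3.086,6.000)
cell (3,9): code 1101 → (3.062,10.000)–(3.000,9.935)
cell (3,10): code 1000 → (4.000,10.575)–(3.062,10.000)
cell (4,4): code 0110 → (4.000,4.898)–(5.000,4.697)
cell (4,10): code 1001 → (5.000,10.561)–(4.000,10.575)
cell (5,4): code 0010 → (5.000,4.697)–(5.390,5.000)
cell (5,5): code 0011 → (5.390,5.000)–(5.979,6.000)
cell (5,6): code 0111 → (5.979,6.000)–(6.000,6.620)
cell (5,9): code 1011 → (6.000,9.837)–(5.873,10.000)
cell (5,10): code 0001 → (5.873,10.000)–(5.000,10.561)
cell (6,6): code 0010 → (6.000,6.620)–(6.036,7.000)
cell (6,7): code 0011 → (6.036,7.000)–(6.341,8.000)
cell (6,8): code 0011 → (6.341,8.000)–(6.417,9.000)
cell (6,9): code 0001 → (6.417,9.000)–(6.000,9.837)
total: 22 segments, chained into 1 closed loop(s), length Σ = 17.293019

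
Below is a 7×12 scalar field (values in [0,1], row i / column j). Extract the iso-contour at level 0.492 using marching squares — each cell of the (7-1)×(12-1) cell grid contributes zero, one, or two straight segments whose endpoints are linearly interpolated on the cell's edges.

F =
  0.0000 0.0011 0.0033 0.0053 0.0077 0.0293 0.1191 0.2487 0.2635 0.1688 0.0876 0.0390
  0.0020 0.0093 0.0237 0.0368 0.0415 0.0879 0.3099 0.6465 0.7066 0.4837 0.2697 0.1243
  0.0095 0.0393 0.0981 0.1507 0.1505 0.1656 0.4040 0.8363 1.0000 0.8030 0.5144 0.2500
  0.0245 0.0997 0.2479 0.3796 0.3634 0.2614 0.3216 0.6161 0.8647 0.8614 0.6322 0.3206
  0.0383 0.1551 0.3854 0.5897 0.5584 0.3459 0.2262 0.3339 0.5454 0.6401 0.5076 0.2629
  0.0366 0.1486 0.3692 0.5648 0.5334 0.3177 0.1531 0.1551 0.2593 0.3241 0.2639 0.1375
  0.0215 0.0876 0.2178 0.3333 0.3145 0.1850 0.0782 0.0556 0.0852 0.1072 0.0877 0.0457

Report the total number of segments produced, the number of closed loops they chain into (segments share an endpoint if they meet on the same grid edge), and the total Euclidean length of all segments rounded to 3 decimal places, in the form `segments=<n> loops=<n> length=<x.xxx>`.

cell (0,6): code 0100 → (0.612,7.000)–(1.000,6.541)
cell (0,7): code 1100 → (0.516,8.000)–(0.612,7.000)
cell (0,8): code 1000 → (1.000,8.963)–(0.516,8.000)
cell (1,6): code 0110 → (1.000,6.541)–(2.000,6.204)
cell (1,8): code 1101 → (1.026,9.000)–(1.000,8.963)
cell (1,9): code 1100 → (1.908,10.000)–(1.026,9.000)
cell (1,10): code 1000 → (2.000,10.085)–(1.908,10.000)
cell (2,6): code 0110 → (2.000,6.204)–(3.000,6.579)
cell (2,10): code 1001 → (3.000,10.450)–(2.000,10.085)
cell (3,2): code 0100 → (3.535,3.000)–(4.000,2.522)
cell (3,3): code 1100 → (3.659,4.000)–(3.535,3.000)
cell (3,4): code 1000 → (4.000,4.312)–(3.659,4.000)
cell (3,6): code 0010 → (3.000,6.579)–(3.440,7.000)
cell (3,7): code 0111 → (3.440,7.000)–(4.000,7.748)
cell (3,10): code 1001 → (4.000,10.064)–(3.000,10.450)
cell (4,2): code 0110 → (4.000,2.522)–(5.000,2.628)
cell (4,4): code 1001 → (5.000,4.192)–(4.000,4.312)
cell (4,7): code 0010 → (4.000,7.748)–(4.187,8.000)
cell (4,8): code 0011 → (4.187,8.000)–(4.469,9.000)
cell (4,9): code 0011 → (4.469,9.000)–(4.064,10.000)
cell (4,10): code 0001 → (4.064,10.000)–(4.000,10.064)
cell (5,2): code 0010 → (5.000,2.628)–(5.314,3.000)
cell (5,3): code 0011 → (5.314,3.000)–(5.189,4.000)
cell (5,4): code 0001 → (5.189,4.000)–(5.000,4.192)
total: 24 segments, chained into 2 closed loop(s), length Σ = 18.427028

segments=24 loops=2 length=18.427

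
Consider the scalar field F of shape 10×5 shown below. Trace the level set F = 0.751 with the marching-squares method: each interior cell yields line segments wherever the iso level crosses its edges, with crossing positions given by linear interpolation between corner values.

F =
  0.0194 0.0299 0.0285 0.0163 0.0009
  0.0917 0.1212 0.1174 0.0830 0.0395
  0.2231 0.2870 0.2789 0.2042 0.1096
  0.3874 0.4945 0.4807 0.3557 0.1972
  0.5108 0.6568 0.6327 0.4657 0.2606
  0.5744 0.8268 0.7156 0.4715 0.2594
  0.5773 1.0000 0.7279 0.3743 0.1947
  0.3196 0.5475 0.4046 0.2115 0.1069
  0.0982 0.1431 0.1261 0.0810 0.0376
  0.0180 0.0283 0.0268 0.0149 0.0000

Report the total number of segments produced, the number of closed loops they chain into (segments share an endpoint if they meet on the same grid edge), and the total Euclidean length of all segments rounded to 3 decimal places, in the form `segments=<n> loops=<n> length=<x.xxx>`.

cell (4,0): code 0100 → (4.554,1.000)–(5.000,0.700)
cell (4,1): code 1000 → (5.000,1.682)–(4.554,1.000)
cell (5,0): code 0110 → (5.000,0.700)–(6.000,0.411)
cell (5,1): code 1001 → (6.000,1.915)–(5.000,1.682)
cell (6,0): code 0010 → (6.000,0.411)–(6.550,1.000)
cell (6,1): code 0001 → (6.550,1.000)–(6.000,1.915)
total: 6 segments, chained into 1 closed loop(s), length Σ = 5.293782

segments=6 loops=1 length=5.294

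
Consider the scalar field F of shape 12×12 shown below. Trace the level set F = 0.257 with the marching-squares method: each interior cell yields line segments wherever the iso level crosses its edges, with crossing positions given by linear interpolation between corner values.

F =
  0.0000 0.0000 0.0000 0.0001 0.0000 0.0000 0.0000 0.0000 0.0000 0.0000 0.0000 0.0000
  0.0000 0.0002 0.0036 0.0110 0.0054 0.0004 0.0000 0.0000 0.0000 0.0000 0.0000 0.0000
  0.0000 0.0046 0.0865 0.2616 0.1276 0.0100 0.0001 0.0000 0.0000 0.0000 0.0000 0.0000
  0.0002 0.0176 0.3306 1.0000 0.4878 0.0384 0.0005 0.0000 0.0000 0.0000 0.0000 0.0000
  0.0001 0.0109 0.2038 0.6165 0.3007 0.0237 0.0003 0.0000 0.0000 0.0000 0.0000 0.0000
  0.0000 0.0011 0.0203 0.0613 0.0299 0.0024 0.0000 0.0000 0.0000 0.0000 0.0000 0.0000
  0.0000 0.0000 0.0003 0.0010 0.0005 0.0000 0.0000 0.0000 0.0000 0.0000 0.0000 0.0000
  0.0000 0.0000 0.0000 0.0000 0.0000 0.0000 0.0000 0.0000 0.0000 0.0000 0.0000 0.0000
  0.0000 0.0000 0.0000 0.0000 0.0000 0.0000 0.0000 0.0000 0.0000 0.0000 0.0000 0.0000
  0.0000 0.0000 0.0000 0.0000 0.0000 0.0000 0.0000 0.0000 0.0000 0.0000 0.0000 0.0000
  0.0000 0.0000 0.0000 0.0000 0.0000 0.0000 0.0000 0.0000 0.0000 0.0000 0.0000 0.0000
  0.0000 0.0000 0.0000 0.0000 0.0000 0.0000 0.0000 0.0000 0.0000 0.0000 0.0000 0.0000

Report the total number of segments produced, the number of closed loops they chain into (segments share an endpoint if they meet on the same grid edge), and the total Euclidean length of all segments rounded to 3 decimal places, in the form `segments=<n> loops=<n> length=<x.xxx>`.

cell (1,2): code 0100 → (1.982,3.000)–(2.000,2.974)
cell (1,3): code 1000 → (2.000,3.034)–(1.982,3.000)
cell (2,1): code 0100 → (2.698,2.000)–(3.000,1.765)
cell (2,2): code 1110 → (2.000,2.974)–(2.698,2.000)
cell (2,3): code 1101 → (2.359,4.000)–(2.000,3.034)
cell (2,4): code 1000 → (3.000,4.514)–(2.359,4.000)
cell (3,1): code 0010 → (3.000,1.765)–(3.580,2.000)
cell (3,2): code 0111 → (3.580,2.000)–(4.000,2.129)
cell (3,4): code 1001 → (4.000,4.158)–(3.000,4.514)
cell (4,2): code 0010 → (4.000,2.129)–(4.648,3.000)
cell (4,3): code 0011 → (4.648,3.000)–(4.161,4.000)
cell (4,4): code 0001 → (4.161,4.000)–(4.000,4.158)
total: 12 segments, chained into 1 closed loop(s), length Σ = 8.052757

segments=12 loops=1 length=8.053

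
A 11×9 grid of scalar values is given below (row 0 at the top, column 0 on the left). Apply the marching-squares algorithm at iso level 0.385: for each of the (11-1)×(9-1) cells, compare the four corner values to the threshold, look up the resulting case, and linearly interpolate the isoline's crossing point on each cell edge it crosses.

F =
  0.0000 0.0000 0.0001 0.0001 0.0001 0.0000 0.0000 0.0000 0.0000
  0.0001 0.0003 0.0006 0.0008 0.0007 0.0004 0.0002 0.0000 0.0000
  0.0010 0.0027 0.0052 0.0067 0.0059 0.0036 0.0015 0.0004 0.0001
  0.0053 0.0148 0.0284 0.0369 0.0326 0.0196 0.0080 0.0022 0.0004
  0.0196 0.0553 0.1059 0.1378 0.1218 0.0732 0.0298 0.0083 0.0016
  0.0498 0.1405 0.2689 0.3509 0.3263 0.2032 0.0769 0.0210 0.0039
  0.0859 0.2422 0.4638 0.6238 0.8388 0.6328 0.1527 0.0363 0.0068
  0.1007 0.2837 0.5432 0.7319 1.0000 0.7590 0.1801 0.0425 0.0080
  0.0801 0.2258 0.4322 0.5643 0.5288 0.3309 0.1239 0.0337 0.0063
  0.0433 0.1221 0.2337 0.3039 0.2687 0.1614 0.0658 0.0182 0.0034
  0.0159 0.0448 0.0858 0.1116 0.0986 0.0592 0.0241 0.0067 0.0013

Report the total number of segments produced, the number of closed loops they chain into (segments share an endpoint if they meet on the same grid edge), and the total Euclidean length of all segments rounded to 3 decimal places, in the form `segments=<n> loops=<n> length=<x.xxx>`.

segments=14 loops=1 length=12.311

cell (5,1): code 0100 → (5.596,2.000)–(6.000,1.644)
cell (5,2): code 1100 → (5.125,3.000)–(5.596,2.000)
cell (5,3): code 1100 → (5.115,4.000)–(5.125,3.000)
cell (5,4): code 1100 → (5.423,5.000)–(5.115,4.000)
cell (5,5): code 1000 → (6.000,5.516)–(5.423,5.000)
cell (6,1): code 0110 → (6.000,1.644)–(7.000,1.390)
cell (6,5): code 1001 → (7.000,5.646)–(6.000,5.516)
cell (7,1): code 0110 → (7.000,1.390)–(8.000,1.771)
cell (7,4): code 1011 → (8.000,4.727)–(7.874,5.000)
cell (7,5): code 0001 → (7.874,5.000)–(7.000,5.646)
cell (8,1): code 0010 → (8.000,1.771)–(8.238,2.000)
cell (8,2): code 0011 → (8.238,2.000)–(8.689,3.000)
cell (8,3): code 0011 → (8.689,3.000)–(8.553,4.000)
cell (8,4): code 0001 → (8.553,4.000)–(8.000,4.727)
total: 14 segments, chained into 1 closed loop(s), length Σ = 12.311336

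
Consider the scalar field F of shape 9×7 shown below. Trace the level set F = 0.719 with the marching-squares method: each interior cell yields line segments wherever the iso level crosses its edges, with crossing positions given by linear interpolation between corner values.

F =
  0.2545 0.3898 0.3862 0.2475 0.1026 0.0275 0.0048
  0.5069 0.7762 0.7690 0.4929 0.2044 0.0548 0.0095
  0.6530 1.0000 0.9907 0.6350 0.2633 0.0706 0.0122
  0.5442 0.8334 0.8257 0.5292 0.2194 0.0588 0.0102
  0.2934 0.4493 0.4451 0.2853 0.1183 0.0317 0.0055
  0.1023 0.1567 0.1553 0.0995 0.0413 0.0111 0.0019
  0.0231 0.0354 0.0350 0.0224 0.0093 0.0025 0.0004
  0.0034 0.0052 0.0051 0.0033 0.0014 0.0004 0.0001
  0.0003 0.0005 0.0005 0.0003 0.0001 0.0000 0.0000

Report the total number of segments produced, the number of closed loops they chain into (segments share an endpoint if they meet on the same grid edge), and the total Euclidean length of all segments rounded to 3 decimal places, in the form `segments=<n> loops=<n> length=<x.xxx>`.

cell (0,0): code 0100 → (0.852,1.000)–(1.000,0.788)
cell (0,1): code 1100 → (0.869,2.000)–(0.852,1.000)
cell (0,2): code 1000 → (1.000,2.181)–(0.869,2.000)
cell (1,0): code 0110 → (1.000,0.788)–(2.000,0.190)
cell (1,2): code 1001 → (2.000,2.764)–(1.000,2.181)
cell (2,0): code 0110 → (2.000,0.190)–(3.000,0.604)
cell (2,2): code 1001 → (3.000,2.360)–(2.000,2.764)
cell (3,0): code 0010 → (3.000,0.604)–(3.298,1.000)
cell (3,1): code 0011 → (3.298,1.000)–(3.280,2.000)
cell (3,2): code 0001 → (3.280,2.000)–(3.000,2.360)
total: 10 segments, chained into 1 closed loop(s), length Σ = 7.917005

segments=10 loops=1 length=7.917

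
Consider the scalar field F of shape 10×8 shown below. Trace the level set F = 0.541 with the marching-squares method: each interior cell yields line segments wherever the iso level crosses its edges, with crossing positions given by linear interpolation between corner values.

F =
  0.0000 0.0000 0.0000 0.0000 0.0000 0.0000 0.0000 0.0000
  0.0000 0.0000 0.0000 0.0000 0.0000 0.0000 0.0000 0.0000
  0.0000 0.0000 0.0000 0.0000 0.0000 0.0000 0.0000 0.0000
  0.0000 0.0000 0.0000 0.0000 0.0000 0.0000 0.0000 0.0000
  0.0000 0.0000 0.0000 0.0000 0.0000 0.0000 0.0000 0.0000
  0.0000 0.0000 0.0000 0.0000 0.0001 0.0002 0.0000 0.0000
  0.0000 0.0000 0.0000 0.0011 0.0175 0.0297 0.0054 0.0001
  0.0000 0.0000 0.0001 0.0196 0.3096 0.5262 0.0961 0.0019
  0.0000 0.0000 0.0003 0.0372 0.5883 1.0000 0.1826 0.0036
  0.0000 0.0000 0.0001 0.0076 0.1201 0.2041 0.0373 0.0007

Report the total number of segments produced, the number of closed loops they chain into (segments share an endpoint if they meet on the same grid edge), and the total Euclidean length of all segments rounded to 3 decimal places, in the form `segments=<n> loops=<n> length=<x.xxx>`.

cell (7,3): code 0100 → (7.830,4.000)–(8.000,3.914)
cell (7,4): code 1100 → (7.031,5.000)–(7.830,4.000)
cell (7,5): code 1000 → (8.000,5.562)–(7.031,5.000)
cell (8,3): code 0010 → (8.000,3.914)–(8.101,4.000)
cell (8,4): code 0011 → (8.101,4.000)–(8.577,5.000)
cell (8,5): code 0001 → (8.577,5.000)–(8.000,5.562)
total: 6 segments, chained into 1 closed loop(s), length Σ = 4.634821

segments=6 loops=1 length=4.635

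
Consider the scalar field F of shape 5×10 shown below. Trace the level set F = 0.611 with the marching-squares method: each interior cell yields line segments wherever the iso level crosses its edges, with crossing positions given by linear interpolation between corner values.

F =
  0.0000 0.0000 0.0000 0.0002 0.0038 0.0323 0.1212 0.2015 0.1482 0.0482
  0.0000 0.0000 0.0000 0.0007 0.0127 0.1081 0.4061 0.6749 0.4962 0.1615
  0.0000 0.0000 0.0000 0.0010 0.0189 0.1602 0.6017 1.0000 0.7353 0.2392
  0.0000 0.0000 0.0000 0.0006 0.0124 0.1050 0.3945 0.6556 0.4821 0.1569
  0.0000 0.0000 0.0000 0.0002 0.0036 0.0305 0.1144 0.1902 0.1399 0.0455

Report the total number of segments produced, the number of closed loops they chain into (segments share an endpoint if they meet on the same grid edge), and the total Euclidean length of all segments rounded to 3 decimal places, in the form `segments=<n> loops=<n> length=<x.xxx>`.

cell (0,6): code 0100 → (0.865,7.000)–(1.000,6.762)
cell (0,7): code 1000 → (1.000,7.358)–(0.865,7.000)
cell (1,6): code 0110 → (1.000,6.762)–(2.000,6.023)
cell (1,7): code 1101 → (1.480,8.000)–(1.000,7.358)
cell (1,8): code 1000 → (2.000,8.251)–(1.480,8.000)
cell (2,6): code 0110 → (2.000,6.023)–(3.000,6.829)
cell (2,7): code 1011 → (3.000,7.257)–(2.491,8.000)
cell (2,8): code 0001 → (2.491,8.000)–(2.000,8.251)
cell (3,6): code 0010 → (3.000,6.829)–(3.096,7.000)
cell (3,7): code 0001 → (3.096,7.000)–(3.000,7.257)
total: 10 segments, chained into 1 closed loop(s), length Σ = 6.484347

segments=10 loops=1 length=6.484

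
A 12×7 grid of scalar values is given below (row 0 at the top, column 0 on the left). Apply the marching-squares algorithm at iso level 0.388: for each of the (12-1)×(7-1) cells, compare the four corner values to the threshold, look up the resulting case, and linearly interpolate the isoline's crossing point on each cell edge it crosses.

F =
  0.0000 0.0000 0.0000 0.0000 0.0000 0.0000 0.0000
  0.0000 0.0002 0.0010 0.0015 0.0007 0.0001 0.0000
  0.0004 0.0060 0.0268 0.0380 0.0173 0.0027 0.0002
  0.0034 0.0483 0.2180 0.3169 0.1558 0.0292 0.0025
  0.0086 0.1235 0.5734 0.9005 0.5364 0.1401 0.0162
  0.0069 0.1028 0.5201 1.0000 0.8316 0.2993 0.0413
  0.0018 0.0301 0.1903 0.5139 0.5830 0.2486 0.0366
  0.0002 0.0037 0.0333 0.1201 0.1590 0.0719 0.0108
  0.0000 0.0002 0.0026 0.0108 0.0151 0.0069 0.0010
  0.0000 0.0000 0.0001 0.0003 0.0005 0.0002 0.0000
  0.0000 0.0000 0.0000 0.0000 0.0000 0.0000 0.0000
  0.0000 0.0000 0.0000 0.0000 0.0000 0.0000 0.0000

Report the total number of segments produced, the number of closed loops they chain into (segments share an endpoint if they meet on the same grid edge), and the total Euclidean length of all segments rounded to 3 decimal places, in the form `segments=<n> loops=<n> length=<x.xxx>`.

segments=12 loops=1 length=10.138

cell (3,1): code 0100 → (3.478,2.000)–(4.000,1.588)
cell (3,2): code 1100 → (3.122,3.000)–(3.478,2.000)
cell (3,3): code 1100 → (3.610,4.000)–(3.122,3.000)
cell (3,4): code 1000 → (4.000,4.374)–(3.610,4.000)
cell (4,1): code 0110 → (4.000,1.588)–(5.000,1.683)
cell (4,4): code 1001 → (5.000,4.833)–(4.000,4.374)
cell (5,1): code 0010 → (5.000,1.683)–(5.401,2.000)
cell (5,2): code 0111 → (5.401,2.000)–(6.000,2.611)
cell (5,4): code 1001 → (6.000,4.583)–(5.000,4.833)
cell (6,2): code 0010 → (6.000,2.611)–(6.320,3.000)
cell (6,3): code 0011 → (6.320,3.000)–(6.460,4.000)
cell (6,4): code 0001 → (6.460,4.000)–(6.000,4.583)
total: 12 segments, chained into 1 closed loop(s), length Σ = 10.138004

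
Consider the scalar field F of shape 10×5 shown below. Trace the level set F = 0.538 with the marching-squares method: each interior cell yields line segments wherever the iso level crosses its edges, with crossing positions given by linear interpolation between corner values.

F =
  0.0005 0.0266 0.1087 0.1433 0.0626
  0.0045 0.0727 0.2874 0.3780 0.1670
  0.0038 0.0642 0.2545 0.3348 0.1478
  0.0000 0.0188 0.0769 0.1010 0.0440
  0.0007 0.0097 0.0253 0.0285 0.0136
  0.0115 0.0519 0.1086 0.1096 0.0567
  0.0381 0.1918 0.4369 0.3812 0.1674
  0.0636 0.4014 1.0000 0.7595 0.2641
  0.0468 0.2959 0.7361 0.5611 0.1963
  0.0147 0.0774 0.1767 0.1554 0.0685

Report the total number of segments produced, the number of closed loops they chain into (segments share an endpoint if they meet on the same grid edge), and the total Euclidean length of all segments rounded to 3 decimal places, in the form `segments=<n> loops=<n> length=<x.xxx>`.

cell (6,1): code 0100 → (6.180,2.000)–(7.000,1.228)
cell (6,2): code 1100 → (6.414,3.000)–(6.180,2.000)
cell (6,3): code 1000 → (7.000,3.447)–(6.414,3.000)
cell (7,1): code 0110 → (7.000,1.228)–(8.000,1.550)
cell (7,3): code 1001 → (8.000,3.063)–(7.000,3.447)
cell (8,1): code 0010 → (8.000,1.550)–(8.354,2.000)
cell (8,2): code 0011 → (8.354,2.000)–(8.057,3.000)
cell (8,3): code 0001 → (8.057,3.000)–(8.000,3.063)
total: 8 segments, chained into 1 closed loop(s), length Σ = 6.713007

segments=8 loops=1 length=6.713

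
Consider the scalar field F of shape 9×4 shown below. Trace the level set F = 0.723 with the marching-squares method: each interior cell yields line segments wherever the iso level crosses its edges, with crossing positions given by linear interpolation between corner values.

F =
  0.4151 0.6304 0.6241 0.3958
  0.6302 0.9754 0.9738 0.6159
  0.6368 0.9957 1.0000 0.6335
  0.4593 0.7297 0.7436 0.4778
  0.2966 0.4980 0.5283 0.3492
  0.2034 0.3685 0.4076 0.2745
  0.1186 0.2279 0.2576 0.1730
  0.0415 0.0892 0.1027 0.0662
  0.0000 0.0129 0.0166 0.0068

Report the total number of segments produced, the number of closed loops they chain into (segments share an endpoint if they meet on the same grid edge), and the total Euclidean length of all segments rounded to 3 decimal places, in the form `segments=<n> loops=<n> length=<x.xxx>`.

cell (0,0): code 0100 → (0.268,1.000)–(1.000,0.269)
cell (0,1): code 1100 → (0.283,2.000)–(0.268,1.000)
cell (0,2): code 1000 → (1.000,2.701)–(0.283,2.000)
cell (1,0): code 0110 → (1.000,0.269)–(2.000,0.240)
cell (1,2): code 1001 → (2.000,2.756)–(1.000,2.701)
cell (2,0): code 0110 → (2.000,0.240)–(3.000,0.975)
cell (2,2): code 1001 → (3.000,2.078)–(2.000,2.756)
cell (3,0): code 0010 → (3.000,0.975)–(3.029,1.000)
cell (3,1): code 0011 → (3.029,1.000)–(3.096,2.000)
cell (3,2): code 0001 → (3.096,2.000)–(3.000,2.078)
total: 10 segments, chained into 1 closed loop(s), length Σ = 8.651923

segments=10 loops=1 length=8.652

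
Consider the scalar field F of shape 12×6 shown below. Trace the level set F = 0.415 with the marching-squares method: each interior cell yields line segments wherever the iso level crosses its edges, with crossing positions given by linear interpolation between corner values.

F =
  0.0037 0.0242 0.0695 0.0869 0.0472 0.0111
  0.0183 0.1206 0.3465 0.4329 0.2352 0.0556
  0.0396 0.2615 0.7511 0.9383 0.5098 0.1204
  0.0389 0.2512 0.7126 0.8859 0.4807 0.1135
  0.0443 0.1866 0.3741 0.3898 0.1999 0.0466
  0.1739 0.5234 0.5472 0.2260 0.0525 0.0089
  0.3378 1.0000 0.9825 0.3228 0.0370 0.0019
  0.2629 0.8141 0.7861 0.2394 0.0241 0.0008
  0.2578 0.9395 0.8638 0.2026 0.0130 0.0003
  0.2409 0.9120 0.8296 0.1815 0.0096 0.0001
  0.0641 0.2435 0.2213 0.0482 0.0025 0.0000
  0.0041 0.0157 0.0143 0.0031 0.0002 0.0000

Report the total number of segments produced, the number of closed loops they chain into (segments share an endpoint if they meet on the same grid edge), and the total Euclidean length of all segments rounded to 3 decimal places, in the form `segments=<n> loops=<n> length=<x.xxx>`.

cell (0,2): code 0100 → (0.948,3.000)–(1.000,2.793)
cell (0,3): code 1000 → (1.000,3.091)–(0.948,3.000)
cell (1,1): code 0100 → (1.169,2.000)–(2.000,1.314)
cell (1,2): code 1110 → (1.000,2.793)–(1.169,2.000)
cell (1,3): code 1101 → (1.655,4.000)–(1.000,3.091)
cell (1,4): code 1000 → (2.000,4.243)–(1.655,4.000)
cell (2,1): code 0110 → (2.000,1.314)–(3.000,1.355)
cell (2,4): code 1001 → (3.000,4.179)–(2.000,4.243)
cell (3,1): code 0010 → (3.000,1.355)–(3.879,2.000)
cell (3,2): code 0011 → (3.879,2.000)–(3.949,3.000)
cell (3,3): code 0011 → (3.949,3.000)–(3.234,4.000)
cell (3,4): code 0001 → (3.234,4.000)–(3.000,4.179)
cell (4,0): code 0100 → (4.678,1.000)–(5.000,0.690)
cell (4,1): code 1100 → (4.236,2.000)–(4.678,1.000)
cell (4,2): code 1000 → (5.000,2.412)–(4.236,2.000)
cell (5,0): code 0110 → (5.000,0.690)–(6.000,0.117)
cell (5,2): code 1001 → (6.000,2.860)–(5.000,2.412)
cell (6,0): code 0110 → (6.000,0.117)–(7.000,0.276)
cell (6,2): code 1001 → (7.000,2.679)–(6.000,2.860)
cell (7,0): code 0110 → (7.000,0.276)–(8.000,0.231)
cell (7,2): code 1001 → (8.000,2.679)–(7.000,2.679)
cell (8,0): code 0110 → (8.000,0.231)–(9.000,0.259)
cell (8,2): code 1001 → (9.000,2.640)–(8.000,2.679)
cell (9,0): code 0010 → (9.000,0.259)–(9.743,1.000)
cell (9,1): code 0011 → (9.743,1.000)–(9.682,2.000)
cell (9,2): code 0001 → (9.682,2.000)–(9.000,2.640)
total: 26 segments, chained into 2 closed loop(s), length Σ = 23.042722

segments=26 loops=2 length=23.043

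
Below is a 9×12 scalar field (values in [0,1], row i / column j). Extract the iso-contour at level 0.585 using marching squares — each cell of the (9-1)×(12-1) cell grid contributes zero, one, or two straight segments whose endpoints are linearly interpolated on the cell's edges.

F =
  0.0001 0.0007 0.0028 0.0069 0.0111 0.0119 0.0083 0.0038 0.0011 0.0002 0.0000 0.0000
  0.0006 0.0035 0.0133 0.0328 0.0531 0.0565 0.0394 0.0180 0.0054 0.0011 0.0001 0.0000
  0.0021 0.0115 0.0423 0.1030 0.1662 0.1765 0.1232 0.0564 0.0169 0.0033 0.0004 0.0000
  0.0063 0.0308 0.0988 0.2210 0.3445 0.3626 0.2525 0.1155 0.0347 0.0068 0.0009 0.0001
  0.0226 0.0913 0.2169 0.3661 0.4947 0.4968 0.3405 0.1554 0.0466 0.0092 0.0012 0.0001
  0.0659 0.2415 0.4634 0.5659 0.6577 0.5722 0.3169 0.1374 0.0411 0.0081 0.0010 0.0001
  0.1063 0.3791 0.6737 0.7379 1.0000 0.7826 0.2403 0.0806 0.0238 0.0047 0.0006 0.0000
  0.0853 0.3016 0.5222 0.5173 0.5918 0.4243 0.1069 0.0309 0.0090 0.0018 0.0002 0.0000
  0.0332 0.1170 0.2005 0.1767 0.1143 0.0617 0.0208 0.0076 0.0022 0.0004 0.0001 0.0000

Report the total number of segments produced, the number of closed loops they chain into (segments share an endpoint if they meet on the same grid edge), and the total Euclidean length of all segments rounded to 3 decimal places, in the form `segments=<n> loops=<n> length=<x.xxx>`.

segments=14 loops=1 length=9.375

cell (4,3): code 0100 → (4.554,4.000)–(5.000,3.208)
cell (4,4): code 1000 → (5.000,4.850)–(4.554,4.000)
cell (5,1): code 0100 → (5.578,2.000)–(6.000,1.699)
cell (5,2): code 1100 → (5.111,3.000)–(5.578,2.000)
cell (5,3): code 1110 → (5.000,3.208)–(5.111,3.000)
cell (5,4): code 1101 → (5.061,5.000)–(5.000,4.850)
cell (5,5): code 1000 → (6.000,5.364)–(5.061,5.000)
cell (6,1): code 0010 → (6.000,1.699)–(6.585,2.000)
cell (6,2): code 0011 → (6.585,2.000)–(6.693,3.000)
cell (6,3): code 0111 → (6.693,3.000)–(7.000,3.909)
cell (6,4): code 1011 → (7.000,4.041)–(6.551,5.000)
cell (6,5): code 0001 → (6.551,5.000)–(6.000,5.364)
cell (7,3): code 0010 → (7.000,3.909)–(7.014,4.000)
cell (7,4): code 0001 → (7.014,4.000)–(7.000,4.041)
total: 14 segments, chained into 1 closed loop(s), length Σ = 9.374577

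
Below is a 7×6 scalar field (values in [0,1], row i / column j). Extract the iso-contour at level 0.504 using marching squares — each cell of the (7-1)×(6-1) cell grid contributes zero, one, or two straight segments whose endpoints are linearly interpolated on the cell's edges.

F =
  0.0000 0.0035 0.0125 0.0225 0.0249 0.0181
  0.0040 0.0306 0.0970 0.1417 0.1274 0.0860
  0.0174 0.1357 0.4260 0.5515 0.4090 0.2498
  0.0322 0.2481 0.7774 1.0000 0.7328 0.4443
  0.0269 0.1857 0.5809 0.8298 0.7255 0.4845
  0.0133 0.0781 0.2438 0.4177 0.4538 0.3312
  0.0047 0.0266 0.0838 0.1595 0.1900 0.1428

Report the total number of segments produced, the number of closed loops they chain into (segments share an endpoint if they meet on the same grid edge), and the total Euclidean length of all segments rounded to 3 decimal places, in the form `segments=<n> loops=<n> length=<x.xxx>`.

segments=12 loops=1 length=9.868

cell (1,2): code 0100 → (1.884,3.000)–(2.000,2.622)
cell (1,3): code 1000 → (2.000,3.333)–(1.884,3.000)
cell (2,1): code 0100 → (2.222,2.000)–(3.000,1.483)
cell (2,2): code 1110 → (2.000,2.622)–(2.222,2.000)
cell (2,3): code 1101 → (2.293,4.000)–(2.000,3.333)
cell (2,4): code 1000 → (3.000,4.793)–(2.293,4.000)
cell (3,1): code 0110 → (3.000,1.483)–(4.000,1.805)
cell (3,4): code 1001 → (4.000,4.919)–(3.000,4.793)
cell (4,1): code 0010 → (4.000,1.805)–(4.228,2.000)
cell (4,2): code 0011 → (4.228,2.000)–(4.791,3.000)
cell (4,3): code 0011 → (4.791,3.000)–(4.815,4.000)
cell (4,4): code 0001 → (4.815,4.000)–(4.000,4.919)
total: 12 segments, chained into 1 closed loop(s), length Σ = 9.867632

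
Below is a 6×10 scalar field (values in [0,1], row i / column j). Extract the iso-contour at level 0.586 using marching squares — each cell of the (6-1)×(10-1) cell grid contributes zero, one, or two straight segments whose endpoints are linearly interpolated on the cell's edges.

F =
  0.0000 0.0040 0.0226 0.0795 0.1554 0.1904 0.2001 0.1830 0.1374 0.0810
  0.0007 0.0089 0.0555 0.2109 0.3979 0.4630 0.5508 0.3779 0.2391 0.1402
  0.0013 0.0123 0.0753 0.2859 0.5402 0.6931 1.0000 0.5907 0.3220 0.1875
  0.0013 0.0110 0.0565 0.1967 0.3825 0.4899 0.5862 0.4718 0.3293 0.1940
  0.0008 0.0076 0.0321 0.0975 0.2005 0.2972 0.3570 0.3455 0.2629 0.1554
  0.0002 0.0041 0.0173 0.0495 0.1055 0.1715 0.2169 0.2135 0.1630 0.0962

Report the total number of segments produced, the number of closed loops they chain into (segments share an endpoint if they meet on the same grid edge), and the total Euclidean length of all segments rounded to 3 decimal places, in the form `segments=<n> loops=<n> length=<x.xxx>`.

cell (1,4): code 0100 → (1.535,5.000)–(2.000,4.300)
cell (1,5): code 1100 → (1.078,6.000)–(1.535,5.000)
cell (1,6): code 1100 → (1.978,7.000)–(1.078,6.000)
cell (1,7): code 1000 → (2.000,7.017)–(1.978,7.000)
cell (2,4): code 0010 → (2.000,4.300)–(2.527,5.000)
cell (2,5): code 0111 → (2.527,5.000)–(3.000,5.998)
cell (2,6): code 1011 → (3.000,6.002)–(2.040,7.000)
cell (2,7): code 0001 → (2.040,7.000)–(2.000,7.017)
cell (3,5): code 0010 → (3.000,5.998)–(3.001,6.000)
cell (3,6): code 0001 → (3.001,6.000)–(3.000,6.002)
total: 10 segments, chained into 1 closed loop(s), length Σ = 6.727020

segments=10 loops=1 length=6.727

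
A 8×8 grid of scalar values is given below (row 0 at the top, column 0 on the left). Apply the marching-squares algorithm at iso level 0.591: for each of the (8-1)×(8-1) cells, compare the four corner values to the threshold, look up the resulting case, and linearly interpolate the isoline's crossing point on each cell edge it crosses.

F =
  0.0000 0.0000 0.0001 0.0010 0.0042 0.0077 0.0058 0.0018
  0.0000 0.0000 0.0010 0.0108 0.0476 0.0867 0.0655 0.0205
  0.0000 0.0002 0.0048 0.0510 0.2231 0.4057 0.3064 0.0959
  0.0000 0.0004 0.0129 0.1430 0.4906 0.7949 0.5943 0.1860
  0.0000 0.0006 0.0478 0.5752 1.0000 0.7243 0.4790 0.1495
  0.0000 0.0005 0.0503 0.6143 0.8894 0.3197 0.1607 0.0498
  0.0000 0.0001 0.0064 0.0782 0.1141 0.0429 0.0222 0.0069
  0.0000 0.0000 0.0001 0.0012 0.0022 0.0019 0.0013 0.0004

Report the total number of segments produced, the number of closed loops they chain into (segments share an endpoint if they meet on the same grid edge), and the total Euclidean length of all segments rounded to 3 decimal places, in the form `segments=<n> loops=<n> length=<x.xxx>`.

segments=14 loops=1 length=8.957

cell (2,4): code 0100 → (2.476,5.000)–(3.000,4.330)
cell (2,5): code 1100 → (2.989,6.000)–(2.476,5.000)
cell (2,6): code 1000 → (3.000,6.008)–(2.989,6.000)
cell (3,3): code 0100 → (3.197,4.000)–(4.000,3.037)
cell (3,4): code 1110 → (3.000,4.330)–(3.197,4.000)
cell (3,5): code 1011 → (4.000,5.543)–(3.029,6.000)
cell (3,6): code 0001 → (3.029,6.000)–(3.000,6.008)
cell (4,2): code 0100 → (4.404,3.000)–(5.000,2.959)
cell (4,3): code 1110 → (4.000,3.037)–(4.404,3.000)
cell (4,4): code 1011 → (5.000,4.524)–(4.329,5.000)
cell (4,5): code 0001 → (4.329,5.000)–(4.000,5.543)
cell (5,2): code 0010 → (5.000,2.959)–(5.043,3.000)
cell (5,3): code 0011 → (5.043,3.000)–(5.385,4.000)
cell (5,4): code 0001 → (5.385,4.000)–(5.000,4.524)
total: 14 segments, chained into 1 closed loop(s), length Σ = 8.956982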